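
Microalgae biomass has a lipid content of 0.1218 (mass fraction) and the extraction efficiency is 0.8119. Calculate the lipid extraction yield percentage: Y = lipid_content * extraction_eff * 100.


Y = lipid_content * extraction_eff * 100
= 0.1218 * 0.8119 * 100
= 9.8889%

9.8889%


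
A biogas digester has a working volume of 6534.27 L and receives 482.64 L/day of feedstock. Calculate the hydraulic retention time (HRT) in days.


HRT = V / Q
= 6534.27 / 482.64
= 13.5386 days

13.5386 days


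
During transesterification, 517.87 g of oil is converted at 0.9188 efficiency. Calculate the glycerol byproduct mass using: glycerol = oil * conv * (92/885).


glycerol = oil * conv * (92/885)
= 517.87 * 0.9188 * 92 / 885
= 49.4637 g

49.4637 g


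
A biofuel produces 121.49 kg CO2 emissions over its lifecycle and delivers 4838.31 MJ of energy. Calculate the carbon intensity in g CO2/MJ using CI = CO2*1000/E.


CI = CO2 * 1000 / E
= 121.49 * 1000 / 4838.31
= 25.1100 g CO2/MJ

25.1100 g CO2/MJ


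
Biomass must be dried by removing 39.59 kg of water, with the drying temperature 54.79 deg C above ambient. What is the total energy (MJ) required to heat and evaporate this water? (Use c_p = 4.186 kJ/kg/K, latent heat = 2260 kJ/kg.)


E = m_water * (4.186 * dT + 2260) / 1000
= 39.59 * (4.186 * 54.79 + 2260) / 1000
= 98.5534 MJ

98.5534 MJ


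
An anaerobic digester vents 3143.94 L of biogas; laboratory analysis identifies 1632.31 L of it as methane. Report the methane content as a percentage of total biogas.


CH4% = V_CH4 / V_total * 100
= 1632.31 / 3143.94 * 100
= 51.9192%

51.9192%


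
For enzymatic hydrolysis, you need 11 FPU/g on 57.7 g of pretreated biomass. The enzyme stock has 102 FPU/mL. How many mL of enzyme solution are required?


V = dosage * m_sub / activity
V = 11 * 57.7 / 102
V = 6.2225 mL

6.2225 mL


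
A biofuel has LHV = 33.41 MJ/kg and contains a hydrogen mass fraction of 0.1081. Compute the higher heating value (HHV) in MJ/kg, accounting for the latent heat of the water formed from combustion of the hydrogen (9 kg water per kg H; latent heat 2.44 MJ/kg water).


HHV = LHV + H_frac * 9 * 2.44
= 33.41 + 0.1081 * 9 * 2.44
= 35.7839 MJ/kg

35.7839 MJ/kg


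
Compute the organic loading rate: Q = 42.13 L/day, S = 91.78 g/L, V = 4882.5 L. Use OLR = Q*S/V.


OLR = Q * S / V
= 42.13 * 91.78 / 4882.5
= 0.7919 g/L/day

0.7919 g/L/day


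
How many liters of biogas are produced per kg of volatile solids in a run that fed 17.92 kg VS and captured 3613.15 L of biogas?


Y = V / VS
= 3613.15 / 17.92
= 201.6267 L/kg VS

201.6267 L/kg VS


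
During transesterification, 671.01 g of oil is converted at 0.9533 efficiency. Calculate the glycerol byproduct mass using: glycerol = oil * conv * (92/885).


glycerol = oil * conv * (92/885)
= 671.01 * 0.9533 * 92 / 885
= 66.4972 g

66.4972 g


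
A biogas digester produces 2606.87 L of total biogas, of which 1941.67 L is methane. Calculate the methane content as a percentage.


CH4% = V_CH4 / V_total * 100
= 1941.67 / 2606.87 * 100
= 74.4828%

74.4828%


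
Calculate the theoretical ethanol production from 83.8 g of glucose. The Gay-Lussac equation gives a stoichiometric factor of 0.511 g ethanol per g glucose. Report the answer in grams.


Theoretical ethanol yield: m_EtOH = 0.511 * m_glucose
m_EtOH = 0.511 * 83.8 = 42.8218 g

42.8218 g


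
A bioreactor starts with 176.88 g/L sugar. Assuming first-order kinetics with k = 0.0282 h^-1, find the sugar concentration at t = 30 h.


S = S0 * exp(-k * t)
S = 176.88 * exp(-0.0282 * 30)
S = 75.9042 g/L

75.9042 g/L


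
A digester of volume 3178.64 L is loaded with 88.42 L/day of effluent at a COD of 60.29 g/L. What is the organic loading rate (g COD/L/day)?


OLR = Q * S / V
= 88.42 * 60.29 / 3178.64
= 1.6771 g/L/day

1.6771 g/L/day


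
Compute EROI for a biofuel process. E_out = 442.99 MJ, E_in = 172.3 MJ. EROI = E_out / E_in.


EROI = E_out / E_in
= 442.99 / 172.3
= 2.5710

2.5710


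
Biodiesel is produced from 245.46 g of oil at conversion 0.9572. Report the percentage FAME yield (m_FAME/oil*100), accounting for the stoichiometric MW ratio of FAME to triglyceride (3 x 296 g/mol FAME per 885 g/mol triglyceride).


m_FAME = oil * conv * (3 * 296 / 885) = oil * conv * (888/885)
= 245.46 * 0.9572 * 888 / 885
= 235.7508 g
Y = m_FAME / oil * 100 = conv * (888/885) * 100
= 0.9572 * 888 / 885 * 100
= 96.04%

96.04%


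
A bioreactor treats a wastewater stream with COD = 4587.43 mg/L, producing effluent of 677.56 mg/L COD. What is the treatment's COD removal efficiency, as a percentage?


eta = (COD_in - COD_out) / COD_in * 100
= (4587.43 - 677.56) / 4587.43 * 100
= 85.2301%

85.2301%


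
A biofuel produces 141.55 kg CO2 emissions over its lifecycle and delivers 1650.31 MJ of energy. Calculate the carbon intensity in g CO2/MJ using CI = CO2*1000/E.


CI = CO2 * 1000 / E
= 141.55 * 1000 / 1650.31
= 85.7718 g CO2/MJ

85.7718 g CO2/MJ


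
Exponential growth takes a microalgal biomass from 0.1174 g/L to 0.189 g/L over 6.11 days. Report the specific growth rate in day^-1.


mu = ln(X2/X1) / dt
= ln(0.189/0.1174) / 6.11
= 0.0779 per day

0.0779 per day


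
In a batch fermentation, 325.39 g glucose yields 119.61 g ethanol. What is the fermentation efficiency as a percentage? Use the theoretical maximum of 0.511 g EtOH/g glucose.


Fermentation efficiency = (actual / (0.511 * glucose)) * 100
= (119.61 / (0.511 * 325.39)) * 100
= 71.9354%

71.9354%


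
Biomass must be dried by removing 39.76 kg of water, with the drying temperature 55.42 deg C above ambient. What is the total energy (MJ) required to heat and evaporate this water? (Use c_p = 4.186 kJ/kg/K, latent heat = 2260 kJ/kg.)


E = m_water * (4.186 * dT + 2260) / 1000
= 39.76 * (4.186 * 55.42 + 2260) / 1000
= 99.0814 MJ

99.0814 MJ


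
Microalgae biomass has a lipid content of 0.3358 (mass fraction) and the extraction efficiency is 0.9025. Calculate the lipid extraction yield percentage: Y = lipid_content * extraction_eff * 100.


Y = lipid_content * extraction_eff * 100
= 0.3358 * 0.9025 * 100
= 30.3059%

30.3059%


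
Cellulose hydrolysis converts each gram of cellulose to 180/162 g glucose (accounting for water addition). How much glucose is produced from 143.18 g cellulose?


glucose = cellulose * 180/162
= 143.18 * 180/162
= 159.0889 g

159.0889 g


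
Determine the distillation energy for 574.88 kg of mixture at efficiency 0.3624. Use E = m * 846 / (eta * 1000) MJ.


E = m * 846 / (eta * 1000)
= 574.88 * 846 / (0.3624 * 1000)
= 1342.0212 MJ

1342.0212 MJ


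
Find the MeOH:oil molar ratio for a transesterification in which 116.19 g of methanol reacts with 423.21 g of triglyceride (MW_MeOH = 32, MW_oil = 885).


Molar ratio = n_MeOH / n_oil = (MeOH/32) / (oil/885) = (MeOH * 885) / (32 * oil)
= (116.19 * 885) / (32 * 423.21)
= 7.5929

7.5929


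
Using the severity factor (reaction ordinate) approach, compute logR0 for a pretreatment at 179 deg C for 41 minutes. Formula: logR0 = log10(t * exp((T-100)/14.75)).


logR0 = log10(t * exp((T - 100) / 14.75))
= log10(41 * exp((179 - 100) / 14.75))
= 3.9388

3.9388


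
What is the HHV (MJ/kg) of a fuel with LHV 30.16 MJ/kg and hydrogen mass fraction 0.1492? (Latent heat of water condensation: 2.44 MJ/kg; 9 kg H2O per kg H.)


HHV = LHV + H_frac * 9 * 2.44
= 30.16 + 0.1492 * 9 * 2.44
= 33.4364 MJ/kg

33.4364 MJ/kg


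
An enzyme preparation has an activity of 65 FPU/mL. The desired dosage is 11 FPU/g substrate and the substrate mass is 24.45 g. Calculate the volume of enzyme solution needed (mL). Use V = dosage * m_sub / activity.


V = dosage * m_sub / activity
V = 11 * 24.45 / 65
V = 4.1377 mL

4.1377 mL


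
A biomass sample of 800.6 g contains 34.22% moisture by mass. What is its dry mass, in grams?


Wd = Ww * (1 - MC/100)
= 800.6 * (1 - 34.22/100)
= 526.6347 g

526.6347 g


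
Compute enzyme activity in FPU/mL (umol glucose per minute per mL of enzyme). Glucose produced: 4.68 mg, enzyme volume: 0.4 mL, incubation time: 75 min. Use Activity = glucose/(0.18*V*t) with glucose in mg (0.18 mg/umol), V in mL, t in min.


Activity = glucose_mg / (0.18 mg/umol * V_mL * t_min)
= 4.68 / (0.18 * 0.4 * 75)
= 0.8667 FPU/mL

0.8667 FPU/mL


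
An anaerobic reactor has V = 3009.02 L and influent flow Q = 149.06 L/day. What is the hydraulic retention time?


HRT = V / Q
= 3009.02 / 149.06
= 20.1866 days

20.1866 days


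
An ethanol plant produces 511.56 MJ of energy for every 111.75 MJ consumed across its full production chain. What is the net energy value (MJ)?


NEV = E_out - E_in
= 511.56 - 111.75
= 399.8100 MJ

399.8100 MJ


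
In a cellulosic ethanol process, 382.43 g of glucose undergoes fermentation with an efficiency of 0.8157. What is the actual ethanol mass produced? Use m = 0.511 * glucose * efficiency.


Actual ethanol: m = 0.511 * 382.43 * 0.8157
m = 159.4055 g

159.4055 g


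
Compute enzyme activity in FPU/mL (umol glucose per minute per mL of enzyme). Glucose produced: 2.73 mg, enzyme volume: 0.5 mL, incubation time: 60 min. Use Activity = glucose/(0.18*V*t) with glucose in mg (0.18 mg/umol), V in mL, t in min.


Activity = glucose_mg / (0.18 mg/umol * V_mL * t_min)
= 2.73 / (0.18 * 0.5 * 60)
= 0.5056 FPU/mL

0.5056 FPU/mL


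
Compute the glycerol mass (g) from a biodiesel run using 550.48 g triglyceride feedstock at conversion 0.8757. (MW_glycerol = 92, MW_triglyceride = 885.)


glycerol = oil * conv * (92/885)
= 550.48 * 0.8757 * 92 / 885
= 50.1120 g

50.1120 g


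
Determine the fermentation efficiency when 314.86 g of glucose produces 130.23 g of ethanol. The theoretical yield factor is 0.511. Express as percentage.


Fermentation efficiency = (actual / (0.511 * glucose)) * 100
= (130.23 / (0.511 * 314.86)) * 100
= 80.9418%

80.9418%


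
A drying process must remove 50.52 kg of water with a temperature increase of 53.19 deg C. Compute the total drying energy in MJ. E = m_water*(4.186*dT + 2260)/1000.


E = m_water * (4.186 * dT + 2260) / 1000
= 50.52 * (4.186 * 53.19 + 2260) / 1000
= 125.4236 MJ

125.4236 MJ


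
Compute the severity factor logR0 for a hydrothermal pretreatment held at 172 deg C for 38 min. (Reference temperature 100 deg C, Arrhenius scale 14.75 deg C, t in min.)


logR0 = log10(t * exp((T - 100) / 14.75))
= log10(38 * exp((172 - 100) / 14.75))
= 3.6997

3.6997


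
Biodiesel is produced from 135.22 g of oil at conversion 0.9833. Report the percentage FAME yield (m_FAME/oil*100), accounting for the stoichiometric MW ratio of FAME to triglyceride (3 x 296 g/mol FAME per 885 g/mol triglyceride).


m_FAME = oil * conv * (3 * 296 / 885) = oil * conv * (888/885)
= 135.22 * 0.9833 * 888 / 885
= 133.4125 g
Y = m_FAME / oil * 100 = conv * (888/885) * 100
= 0.9833 * 888 / 885 * 100
= 98.66%

98.66%


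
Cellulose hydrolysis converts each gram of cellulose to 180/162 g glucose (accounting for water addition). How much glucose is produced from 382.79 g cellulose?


glucose = cellulose * 180/162
= 382.79 * 180/162
= 425.3222 g

425.3222 g


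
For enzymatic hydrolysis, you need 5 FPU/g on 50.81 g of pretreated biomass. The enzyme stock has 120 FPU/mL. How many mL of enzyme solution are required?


V = dosage * m_sub / activity
V = 5 * 50.81 / 120
V = 2.1171 mL

2.1171 mL


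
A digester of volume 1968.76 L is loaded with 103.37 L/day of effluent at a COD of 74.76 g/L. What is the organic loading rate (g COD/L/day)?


OLR = Q * S / V
= 103.37 * 74.76 / 1968.76
= 3.9253 g/L/day

3.9253 g/L/day


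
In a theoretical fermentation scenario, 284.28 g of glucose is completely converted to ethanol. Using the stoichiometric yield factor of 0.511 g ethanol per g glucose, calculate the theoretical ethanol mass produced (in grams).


Theoretical ethanol yield: m_EtOH = 0.511 * m_glucose
m_EtOH = 0.511 * 284.28 = 145.2671 g

145.2671 g


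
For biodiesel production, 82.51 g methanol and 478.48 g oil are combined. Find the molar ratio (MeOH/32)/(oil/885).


Molar ratio = n_MeOH / n_oil = (MeOH/32) / (oil/885) = (MeOH * 885) / (32 * oil)
= (82.51 * 885) / (32 * 478.48)
= 4.7691

4.7691


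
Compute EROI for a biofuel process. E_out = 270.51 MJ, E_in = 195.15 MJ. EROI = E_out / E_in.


EROI = E_out / E_in
= 270.51 / 195.15
= 1.3862

1.3862


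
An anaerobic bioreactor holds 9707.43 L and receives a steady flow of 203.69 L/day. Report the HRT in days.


HRT = V / Q
= 9707.43 / 203.69
= 47.6579 days

47.6579 days


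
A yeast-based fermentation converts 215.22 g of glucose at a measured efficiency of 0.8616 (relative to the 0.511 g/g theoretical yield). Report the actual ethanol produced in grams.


Actual ethanol: m = 0.511 * 215.22 * 0.8616
m = 94.7565 g

94.7565 g


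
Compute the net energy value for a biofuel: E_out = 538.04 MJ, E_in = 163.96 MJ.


NEV = E_out - E_in
= 538.04 - 163.96
= 374.0800 MJ

374.0800 MJ


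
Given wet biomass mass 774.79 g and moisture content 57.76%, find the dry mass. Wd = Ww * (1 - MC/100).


Wd = Ww * (1 - MC/100)
= 774.79 * (1 - 57.76/100)
= 327.2713 g

327.2713 g


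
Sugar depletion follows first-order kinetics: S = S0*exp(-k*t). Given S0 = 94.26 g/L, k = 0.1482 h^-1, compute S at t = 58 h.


S = S0 * exp(-k * t)
S = 94.26 * exp(-0.1482 * 58)
S = 0.0174 g/L

0.0174 g/L


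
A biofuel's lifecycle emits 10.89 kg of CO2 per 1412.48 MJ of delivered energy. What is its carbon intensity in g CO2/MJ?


CI = CO2 * 1000 / E
= 10.89 * 1000 / 1412.48
= 7.7098 g CO2/MJ

7.7098 g CO2/MJ


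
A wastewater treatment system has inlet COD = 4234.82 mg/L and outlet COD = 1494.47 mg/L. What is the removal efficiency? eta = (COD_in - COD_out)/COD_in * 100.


eta = (COD_in - COD_out) / COD_in * 100
= (4234.82 - 1494.47) / 4234.82 * 100
= 64.7100%

64.7100%


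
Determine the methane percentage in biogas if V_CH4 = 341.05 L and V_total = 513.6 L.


CH4% = V_CH4 / V_total * 100
= 341.05 / 513.6 * 100
= 66.4038%

66.4038%


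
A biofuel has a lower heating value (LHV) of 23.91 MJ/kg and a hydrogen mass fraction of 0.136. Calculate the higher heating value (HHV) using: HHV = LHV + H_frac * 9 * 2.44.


HHV = LHV + H_frac * 9 * 2.44
= 23.91 + 0.136 * 9 * 2.44
= 26.8966 MJ/kg

26.8966 MJ/kg


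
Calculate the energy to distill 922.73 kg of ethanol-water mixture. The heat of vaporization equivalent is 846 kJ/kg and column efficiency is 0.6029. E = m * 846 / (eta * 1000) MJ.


E = m * 846 / (eta * 1000)
= 922.73 * 846 / (0.6029 * 1000)
= 1294.7911 MJ

1294.7911 MJ


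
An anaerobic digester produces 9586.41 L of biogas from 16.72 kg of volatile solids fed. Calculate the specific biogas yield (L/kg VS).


Y = V / VS
= 9586.41 / 16.72
= 573.3499 L/kg VS

573.3499 L/kg VS


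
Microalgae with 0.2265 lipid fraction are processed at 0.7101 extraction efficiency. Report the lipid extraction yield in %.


Y = lipid_content * extraction_eff * 100
= 0.2265 * 0.7101 * 100
= 16.0838%

16.0838%


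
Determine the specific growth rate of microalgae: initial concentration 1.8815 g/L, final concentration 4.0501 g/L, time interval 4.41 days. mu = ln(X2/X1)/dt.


mu = ln(X2/X1) / dt
= ln(4.0501/1.8815) / 4.41
= 0.1738 per day

0.1738 per day


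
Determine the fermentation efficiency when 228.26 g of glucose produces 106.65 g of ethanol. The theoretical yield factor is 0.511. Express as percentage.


Fermentation efficiency = (actual / (0.511 * glucose)) * 100
= (106.65 / (0.511 * 228.26)) * 100
= 91.4345%

91.4345%


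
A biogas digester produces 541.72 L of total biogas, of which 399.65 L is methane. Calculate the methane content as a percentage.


CH4% = V_CH4 / V_total * 100
= 399.65 / 541.72 * 100
= 73.7743%

73.7743%


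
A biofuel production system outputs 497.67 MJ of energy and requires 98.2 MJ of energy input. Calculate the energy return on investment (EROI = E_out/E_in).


EROI = E_out / E_in
= 497.67 / 98.2
= 5.0679

5.0679


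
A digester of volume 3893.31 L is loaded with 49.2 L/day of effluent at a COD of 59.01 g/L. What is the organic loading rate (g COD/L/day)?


OLR = Q * S / V
= 49.2 * 59.01 / 3893.31
= 0.7457 g/L/day

0.7457 g/L/day


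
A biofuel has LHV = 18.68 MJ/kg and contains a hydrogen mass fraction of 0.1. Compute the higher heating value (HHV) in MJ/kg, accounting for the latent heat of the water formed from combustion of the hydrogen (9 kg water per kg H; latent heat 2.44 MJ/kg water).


HHV = LHV + H_frac * 9 * 2.44
= 18.68 + 0.1 * 9 * 2.44
= 20.8760 MJ/kg

20.8760 MJ/kg


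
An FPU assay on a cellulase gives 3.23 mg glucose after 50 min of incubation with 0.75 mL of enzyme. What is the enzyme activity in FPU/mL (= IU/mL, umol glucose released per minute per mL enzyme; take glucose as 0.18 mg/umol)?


Activity = glucose_mg / (0.18 mg/umol * V_mL * t_min)
= 3.23 / (0.18 * 0.75 * 50)
= 0.4785 FPU/mL

0.4785 FPU/mL


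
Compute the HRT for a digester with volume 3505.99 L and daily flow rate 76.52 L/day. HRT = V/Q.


HRT = V / Q
= 3505.99 / 76.52
= 45.8180 days

45.8180 days


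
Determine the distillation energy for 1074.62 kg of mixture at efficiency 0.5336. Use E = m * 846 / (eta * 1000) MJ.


E = m * 846 / (eta * 1000)
= 1074.62 * 846 / (0.5336 * 1000)
= 1703.7641 MJ

1703.7641 MJ


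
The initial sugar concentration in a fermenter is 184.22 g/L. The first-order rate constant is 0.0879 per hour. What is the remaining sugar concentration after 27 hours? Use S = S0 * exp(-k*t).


S = S0 * exp(-k * t)
S = 184.22 * exp(-0.0879 * 27)
S = 17.1643 g/L

17.1643 g/L


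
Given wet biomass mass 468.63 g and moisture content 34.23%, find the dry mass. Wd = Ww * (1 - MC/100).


Wd = Ww * (1 - MC/100)
= 468.63 * (1 - 34.23/100)
= 308.2180 g

308.2180 g


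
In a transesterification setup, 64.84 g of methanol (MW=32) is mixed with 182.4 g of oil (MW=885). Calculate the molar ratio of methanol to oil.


Molar ratio = n_MeOH / n_oil = (MeOH/32) / (oil/885) = (MeOH * 885) / (32 * oil)
= (64.84 * 885) / (32 * 182.4)
= 9.8313

9.8313


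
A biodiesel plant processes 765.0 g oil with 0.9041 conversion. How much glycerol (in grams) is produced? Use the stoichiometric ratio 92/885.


glycerol = oil * conv * (92/885)
= 765.0 * 0.9041 * 92 / 885
= 71.8989 g

71.8989 g


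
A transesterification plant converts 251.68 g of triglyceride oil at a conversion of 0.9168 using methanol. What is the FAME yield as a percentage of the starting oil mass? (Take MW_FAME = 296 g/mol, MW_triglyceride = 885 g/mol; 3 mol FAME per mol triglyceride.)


m_FAME = oil * conv * (3 * 296 / 885) = oil * conv * (888/885)
= 251.68 * 0.9168 * 888 / 885
= 231.5224 g
Y = m_FAME / oil * 100 = conv * (888/885) * 100
= 0.9168 * 888 / 885 * 100
= 91.99%

91.99%


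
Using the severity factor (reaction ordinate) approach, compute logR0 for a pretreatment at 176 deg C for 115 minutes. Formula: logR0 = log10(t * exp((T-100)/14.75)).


logR0 = log10(t * exp((T - 100) / 14.75))
= log10(115 * exp((176 - 100) / 14.75))
= 4.2984

4.2984


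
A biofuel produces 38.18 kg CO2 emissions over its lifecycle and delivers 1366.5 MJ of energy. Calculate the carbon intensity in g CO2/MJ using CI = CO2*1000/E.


CI = CO2 * 1000 / E
= 38.18 * 1000 / 1366.5
= 27.9400 g CO2/MJ

27.9400 g CO2/MJ


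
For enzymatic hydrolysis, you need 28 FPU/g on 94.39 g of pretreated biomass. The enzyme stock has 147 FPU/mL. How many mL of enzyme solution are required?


V = dosage * m_sub / activity
V = 28 * 94.39 / 147
V = 17.9790 mL

17.9790 mL


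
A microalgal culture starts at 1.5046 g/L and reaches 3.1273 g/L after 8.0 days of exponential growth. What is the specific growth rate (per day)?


mu = ln(X2/X1) / dt
= ln(3.1273/1.5046) / 8.0
= 0.0915 per day

0.0915 per day


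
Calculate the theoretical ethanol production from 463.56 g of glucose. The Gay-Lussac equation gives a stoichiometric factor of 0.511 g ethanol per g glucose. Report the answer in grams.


Theoretical ethanol yield: m_EtOH = 0.511 * m_glucose
m_EtOH = 0.511 * 463.56 = 236.8792 g

236.8792 g


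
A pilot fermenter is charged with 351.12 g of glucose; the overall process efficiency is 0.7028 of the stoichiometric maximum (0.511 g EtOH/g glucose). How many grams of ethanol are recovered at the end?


Actual ethanol: m = 0.511 * 351.12 * 0.7028
m = 126.0980 g

126.0980 g


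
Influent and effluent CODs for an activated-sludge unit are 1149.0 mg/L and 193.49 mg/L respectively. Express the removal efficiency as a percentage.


eta = (COD_in - COD_out) / COD_in * 100
= (1149.0 - 193.49) / 1149.0 * 100
= 83.1601%

83.1601%


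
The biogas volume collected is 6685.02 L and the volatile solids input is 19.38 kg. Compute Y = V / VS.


Y = V / VS
= 6685.02 / 19.38
= 344.9443 L/kg VS

344.9443 L/kg VS


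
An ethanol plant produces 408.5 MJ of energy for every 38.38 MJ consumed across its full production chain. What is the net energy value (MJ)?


NEV = E_out - E_in
= 408.5 - 38.38
= 370.1200 MJ

370.1200 MJ


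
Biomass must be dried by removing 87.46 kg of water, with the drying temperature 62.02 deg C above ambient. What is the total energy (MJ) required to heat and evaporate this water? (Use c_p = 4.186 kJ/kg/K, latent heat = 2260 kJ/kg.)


E = m_water * (4.186 * dT + 2260) / 1000
= 87.46 * (4.186 * 62.02 + 2260) / 1000
= 220.3656 MJ

220.3656 MJ


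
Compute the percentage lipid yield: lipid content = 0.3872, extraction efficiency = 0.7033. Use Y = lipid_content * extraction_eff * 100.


Y = lipid_content * extraction_eff * 100
= 0.3872 * 0.7033 * 100
= 27.2318%

27.2318%


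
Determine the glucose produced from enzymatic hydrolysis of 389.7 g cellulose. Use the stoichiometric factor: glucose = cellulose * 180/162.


glucose = cellulose * 180/162
= 389.7 * 180/162
= 433.0000 g

433.0000 g


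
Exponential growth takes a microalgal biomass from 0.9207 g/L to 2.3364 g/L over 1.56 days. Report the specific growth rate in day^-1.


mu = ln(X2/X1) / dt
= ln(2.3364/0.9207) / 1.56
= 0.5969 per day

0.5969 per day


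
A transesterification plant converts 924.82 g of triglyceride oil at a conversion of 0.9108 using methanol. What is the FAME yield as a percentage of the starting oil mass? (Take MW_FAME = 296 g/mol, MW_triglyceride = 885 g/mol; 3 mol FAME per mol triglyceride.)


m_FAME = oil * conv * (3 * 296 / 885) = oil * conv * (888/885)
= 924.82 * 0.9108 * 888 / 885
= 845.1814 g
Y = m_FAME / oil * 100 = conv * (888/885) * 100
= 0.9108 * 888 / 885 * 100
= 91.39%

91.39%


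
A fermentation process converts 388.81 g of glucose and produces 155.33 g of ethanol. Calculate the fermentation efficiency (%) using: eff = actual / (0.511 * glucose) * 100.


Fermentation efficiency = (actual / (0.511 * glucose)) * 100
= (155.33 / (0.511 * 388.81)) * 100
= 78.1802%

78.1802%


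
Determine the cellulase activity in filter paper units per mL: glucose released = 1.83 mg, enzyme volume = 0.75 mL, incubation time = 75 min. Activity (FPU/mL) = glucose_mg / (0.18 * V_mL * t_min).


Activity = glucose_mg / (0.18 mg/umol * V_mL * t_min)
= 1.83 / (0.18 * 0.75 * 75)
= 0.1807 FPU/mL

0.1807 FPU/mL


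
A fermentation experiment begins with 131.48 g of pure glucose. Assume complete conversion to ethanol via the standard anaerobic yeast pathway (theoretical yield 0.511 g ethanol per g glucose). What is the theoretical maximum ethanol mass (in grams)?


Theoretical ethanol yield: m_EtOH = 0.511 * m_glucose
m_EtOH = 0.511 * 131.48 = 67.1863 g

67.1863 g


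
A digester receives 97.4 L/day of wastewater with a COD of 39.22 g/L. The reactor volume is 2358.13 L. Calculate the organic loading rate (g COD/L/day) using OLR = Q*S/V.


OLR = Q * S / V
= 97.4 * 39.22 / 2358.13
= 1.6199 g/L/day

1.6199 g/L/day


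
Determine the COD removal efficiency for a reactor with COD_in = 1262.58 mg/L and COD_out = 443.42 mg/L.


eta = (COD_in - COD_out) / COD_in * 100
= (1262.58 - 443.42) / 1262.58 * 100
= 64.8798%

64.8798%


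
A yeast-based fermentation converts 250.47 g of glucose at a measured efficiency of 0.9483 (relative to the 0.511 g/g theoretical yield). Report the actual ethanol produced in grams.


Actual ethanol: m = 0.511 * 250.47 * 0.9483
m = 121.3731 g

121.3731 g


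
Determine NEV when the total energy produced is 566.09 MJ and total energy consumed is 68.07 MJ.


NEV = E_out - E_in
= 566.09 - 68.07
= 498.0200 MJ

498.0200 MJ


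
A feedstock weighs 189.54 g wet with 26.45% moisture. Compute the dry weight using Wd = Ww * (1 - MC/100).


Wd = Ww * (1 - MC/100)
= 189.54 * (1 - 26.45/100)
= 139.4067 g

139.4067 g


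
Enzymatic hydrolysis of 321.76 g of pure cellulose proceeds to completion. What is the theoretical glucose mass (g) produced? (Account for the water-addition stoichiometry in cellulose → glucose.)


glucose = cellulose * 180/162
= 321.76 * 180/162
= 357.5111 g

357.5111 g


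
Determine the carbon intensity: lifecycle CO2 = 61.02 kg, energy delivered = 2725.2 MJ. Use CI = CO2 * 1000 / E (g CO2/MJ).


CI = CO2 * 1000 / E
= 61.02 * 1000 / 2725.2
= 22.3910 g CO2/MJ

22.3910 g CO2/MJ


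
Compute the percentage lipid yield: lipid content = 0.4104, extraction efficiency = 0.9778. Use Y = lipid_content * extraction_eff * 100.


Y = lipid_content * extraction_eff * 100
= 0.4104 * 0.9778 * 100
= 40.1289%

40.1289%


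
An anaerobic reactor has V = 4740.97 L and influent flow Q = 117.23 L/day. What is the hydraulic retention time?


HRT = V / Q
= 4740.97 / 117.23
= 40.4416 days

40.4416 days


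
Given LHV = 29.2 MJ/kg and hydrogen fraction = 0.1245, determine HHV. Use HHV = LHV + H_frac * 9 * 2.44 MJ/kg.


HHV = LHV + H_frac * 9 * 2.44
= 29.2 + 0.1245 * 9 * 2.44
= 31.9340 MJ/kg

31.9340 MJ/kg


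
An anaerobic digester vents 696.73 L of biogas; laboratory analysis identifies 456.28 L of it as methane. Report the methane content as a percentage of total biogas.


CH4% = V_CH4 / V_total * 100
= 456.28 / 696.73 * 100
= 65.4888%

65.4888%


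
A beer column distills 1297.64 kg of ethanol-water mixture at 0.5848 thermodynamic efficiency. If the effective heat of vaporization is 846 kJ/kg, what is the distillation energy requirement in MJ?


E = m * 846 / (eta * 1000)
= 1297.64 * 846 / (0.5848 * 1000)
= 1877.2289 MJ

1877.2289 MJ


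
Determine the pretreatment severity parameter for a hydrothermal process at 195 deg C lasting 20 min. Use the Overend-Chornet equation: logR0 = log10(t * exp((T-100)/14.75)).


logR0 = log10(t * exp((T - 100) / 14.75))
= log10(20 * exp((195 - 100) / 14.75))
= 4.0982

4.0982


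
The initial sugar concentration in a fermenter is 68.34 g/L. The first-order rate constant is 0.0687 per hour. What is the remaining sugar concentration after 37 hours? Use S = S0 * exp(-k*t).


S = S0 * exp(-k * t)
S = 68.34 * exp(-0.0687 * 37)
S = 5.3795 g/L

5.3795 g/L


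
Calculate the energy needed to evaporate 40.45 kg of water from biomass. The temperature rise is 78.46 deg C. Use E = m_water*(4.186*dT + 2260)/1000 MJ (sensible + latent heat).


E = m_water * (4.186 * dT + 2260) / 1000
= 40.45 * (4.186 * 78.46 + 2260) / 1000
= 104.7021 MJ

104.7021 MJ


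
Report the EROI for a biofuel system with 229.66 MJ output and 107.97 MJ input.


EROI = E_out / E_in
= 229.66 / 107.97
= 2.1271

2.1271


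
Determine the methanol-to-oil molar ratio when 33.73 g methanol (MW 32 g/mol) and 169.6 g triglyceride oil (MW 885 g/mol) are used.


Molar ratio = n_MeOH / n_oil = (MeOH/32) / (oil/885) = (MeOH * 885) / (32 * oil)
= (33.73 * 885) / (32 * 169.6)
= 5.5003

5.5003


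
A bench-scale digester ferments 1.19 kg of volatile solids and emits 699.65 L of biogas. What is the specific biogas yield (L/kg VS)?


Y = V / VS
= 699.65 / 1.19
= 587.9412 L/kg VS

587.9412 L/kg VS


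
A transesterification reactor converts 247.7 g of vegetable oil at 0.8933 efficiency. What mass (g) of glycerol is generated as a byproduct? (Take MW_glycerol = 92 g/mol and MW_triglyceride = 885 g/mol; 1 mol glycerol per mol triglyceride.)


glycerol = oil * conv * (92/885)
= 247.7 * 0.8933 * 92 / 885
= 23.0021 g

23.0021 g


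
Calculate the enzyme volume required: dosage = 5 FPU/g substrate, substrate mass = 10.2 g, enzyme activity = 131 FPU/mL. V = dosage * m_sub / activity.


V = dosage * m_sub / activity
V = 5 * 10.2 / 131
V = 0.3893 mL

0.3893 mL


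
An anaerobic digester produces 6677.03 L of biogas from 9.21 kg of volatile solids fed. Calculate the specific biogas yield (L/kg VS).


Y = V / VS
= 6677.03 / 9.21
= 724.9761 L/kg VS

724.9761 L/kg VS


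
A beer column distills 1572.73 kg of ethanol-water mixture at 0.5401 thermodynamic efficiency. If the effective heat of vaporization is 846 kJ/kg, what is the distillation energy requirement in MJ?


E = m * 846 / (eta * 1000)
= 1572.73 * 846 / (0.5401 * 1000)
= 2463.4875 MJ

2463.4875 MJ


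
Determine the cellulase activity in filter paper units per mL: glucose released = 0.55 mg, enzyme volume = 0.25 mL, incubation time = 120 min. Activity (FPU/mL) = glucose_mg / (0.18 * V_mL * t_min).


Activity = glucose_mg / (0.18 mg/umol * V_mL * t_min)
= 0.55 / (0.18 * 0.25 * 120)
= 0.1019 FPU/mL

0.1019 FPU/mL


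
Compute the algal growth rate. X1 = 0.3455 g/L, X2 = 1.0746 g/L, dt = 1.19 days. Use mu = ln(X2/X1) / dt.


mu = ln(X2/X1) / dt
= ln(1.0746/0.3455) / 1.19
= 0.9535 per day

0.9535 per day


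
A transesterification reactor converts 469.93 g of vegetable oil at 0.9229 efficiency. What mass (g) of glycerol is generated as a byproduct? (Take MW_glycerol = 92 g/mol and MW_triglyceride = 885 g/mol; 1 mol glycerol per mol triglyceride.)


glycerol = oil * conv * (92/885)
= 469.93 * 0.9229 * 92 / 885
= 45.0850 g

45.0850 g


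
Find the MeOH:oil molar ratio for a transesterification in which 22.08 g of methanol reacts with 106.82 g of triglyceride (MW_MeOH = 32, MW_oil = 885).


Molar ratio = n_MeOH / n_oil = (MeOH/32) / (oil/885) = (MeOH * 885) / (32 * oil)
= (22.08 * 885) / (32 * 106.82)
= 5.7166

5.7166


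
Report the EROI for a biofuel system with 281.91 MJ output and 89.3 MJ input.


EROI = E_out / E_in
= 281.91 / 89.3
= 3.1569

3.1569


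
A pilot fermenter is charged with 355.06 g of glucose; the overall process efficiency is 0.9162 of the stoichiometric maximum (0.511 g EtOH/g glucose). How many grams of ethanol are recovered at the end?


Actual ethanol: m = 0.511 * 355.06 * 0.9162
m = 166.2314 g

166.2314 g


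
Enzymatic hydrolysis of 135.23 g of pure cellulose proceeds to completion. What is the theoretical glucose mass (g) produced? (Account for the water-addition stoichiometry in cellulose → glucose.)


glucose = cellulose * 180/162
= 135.23 * 180/162
= 150.2556 g

150.2556 g


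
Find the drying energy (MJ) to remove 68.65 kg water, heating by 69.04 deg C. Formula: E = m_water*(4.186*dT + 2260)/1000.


E = m_water * (4.186 * dT + 2260) / 1000
= 68.65 * (4.186 * 69.04 + 2260) / 1000
= 174.9889 MJ

174.9889 MJ


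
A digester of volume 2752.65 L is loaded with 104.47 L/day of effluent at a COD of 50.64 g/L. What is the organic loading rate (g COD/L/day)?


OLR = Q * S / V
= 104.47 * 50.64 / 2752.65
= 1.9219 g/L/day

1.9219 g/L/day


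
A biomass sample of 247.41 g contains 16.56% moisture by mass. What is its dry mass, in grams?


Wd = Ww * (1 - MC/100)
= 247.41 * (1 - 16.56/100)
= 206.4389 g

206.4389 g


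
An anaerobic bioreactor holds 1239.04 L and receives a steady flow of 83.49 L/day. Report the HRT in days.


HRT = V / Q
= 1239.04 / 83.49
= 14.8406 days

14.8406 days


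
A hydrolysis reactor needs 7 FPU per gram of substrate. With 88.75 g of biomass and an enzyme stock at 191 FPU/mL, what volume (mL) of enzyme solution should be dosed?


V = dosage * m_sub / activity
V = 7 * 88.75 / 191
V = 3.2526 mL

3.2526 mL


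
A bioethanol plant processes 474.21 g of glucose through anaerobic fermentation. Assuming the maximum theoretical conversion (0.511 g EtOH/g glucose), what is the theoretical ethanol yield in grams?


Theoretical ethanol yield: m_EtOH = 0.511 * m_glucose
m_EtOH = 0.511 * 474.21 = 242.3213 g

242.3213 g


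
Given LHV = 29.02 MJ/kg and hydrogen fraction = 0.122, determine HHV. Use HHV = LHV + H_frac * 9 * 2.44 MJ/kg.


HHV = LHV + H_frac * 9 * 2.44
= 29.02 + 0.122 * 9 * 2.44
= 31.6991 MJ/kg

31.6991 MJ/kg


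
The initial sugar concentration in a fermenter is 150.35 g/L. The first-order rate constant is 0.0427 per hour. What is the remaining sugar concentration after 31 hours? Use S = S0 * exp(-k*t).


S = S0 * exp(-k * t)
S = 150.35 * exp(-0.0427 * 31)
S = 40.0155 g/L

40.0155 g/L


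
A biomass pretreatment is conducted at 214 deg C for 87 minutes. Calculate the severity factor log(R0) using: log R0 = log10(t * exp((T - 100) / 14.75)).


logR0 = log10(t * exp((T - 100) / 14.75))
= log10(87 * exp((214 - 100) / 14.75))
= 5.2961

5.2961


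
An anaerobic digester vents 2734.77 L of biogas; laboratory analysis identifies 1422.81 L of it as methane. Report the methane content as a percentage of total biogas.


CH4% = V_CH4 / V_total * 100
= 1422.81 / 2734.77 * 100
= 52.0267%

52.0267%


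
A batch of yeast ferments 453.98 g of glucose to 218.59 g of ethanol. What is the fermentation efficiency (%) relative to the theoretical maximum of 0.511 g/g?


Fermentation efficiency = (actual / (0.511 * glucose)) * 100
= (218.59 / (0.511 * 453.98)) * 100
= 94.2264%

94.2264%


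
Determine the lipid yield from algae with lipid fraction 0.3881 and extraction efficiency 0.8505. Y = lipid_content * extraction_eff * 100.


Y = lipid_content * extraction_eff * 100
= 0.3881 * 0.8505 * 100
= 33.0079%

33.0079%


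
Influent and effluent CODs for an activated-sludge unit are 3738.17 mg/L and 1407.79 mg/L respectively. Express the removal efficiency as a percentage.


eta = (COD_in - COD_out) / COD_in * 100
= (3738.17 - 1407.79) / 3738.17 * 100
= 62.3401%

62.3401%


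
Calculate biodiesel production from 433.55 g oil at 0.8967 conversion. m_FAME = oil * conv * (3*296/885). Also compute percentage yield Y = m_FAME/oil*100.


m_FAME = oil * conv * (3 * 296 / 885) = oil * conv * (888/885)
= 433.55 * 0.8967 * 888 / 885
= 390.0821 g
Y = m_FAME / oil * 100 = conv * (888/885) * 100
= 0.8967 * 888 / 885 * 100
= 89.97%

390.0821 g FAME; Y = 89.97%


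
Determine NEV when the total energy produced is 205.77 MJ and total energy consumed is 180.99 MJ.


NEV = E_out - E_in
= 205.77 - 180.99
= 24.7800 MJ

24.7800 MJ


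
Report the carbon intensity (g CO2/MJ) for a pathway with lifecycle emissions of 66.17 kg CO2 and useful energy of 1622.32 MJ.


CI = CO2 * 1000 / E
= 66.17 * 1000 / 1622.32
= 40.7873 g CO2/MJ

40.7873 g CO2/MJ


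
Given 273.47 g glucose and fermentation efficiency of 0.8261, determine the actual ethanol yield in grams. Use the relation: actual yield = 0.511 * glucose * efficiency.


Actual ethanol: m = 0.511 * 273.47 * 0.8261
m = 115.4418 g

115.4418 g


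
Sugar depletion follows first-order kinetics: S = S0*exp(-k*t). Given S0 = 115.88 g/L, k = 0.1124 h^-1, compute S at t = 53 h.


S = S0 * exp(-k * t)
S = 115.88 * exp(-0.1124 * 53)
S = 0.2998 g/L

0.2998 g/L


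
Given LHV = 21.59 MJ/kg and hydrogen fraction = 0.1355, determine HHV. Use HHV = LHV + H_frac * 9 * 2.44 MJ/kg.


HHV = LHV + H_frac * 9 * 2.44
= 21.59 + 0.1355 * 9 * 2.44
= 24.5656 MJ/kg

24.5656 MJ/kg


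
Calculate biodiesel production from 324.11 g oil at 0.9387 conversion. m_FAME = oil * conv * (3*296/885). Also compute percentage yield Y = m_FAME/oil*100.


m_FAME = oil * conv * (3 * 296 / 885) = oil * conv * (888/885)
= 324.11 * 0.9387 * 888 / 885
= 305.2734 g
Y = m_FAME / oil * 100 = conv * (888/885) * 100
= 0.9387 * 888 / 885 * 100
= 94.19%

305.2734 g FAME; Y = 94.19%


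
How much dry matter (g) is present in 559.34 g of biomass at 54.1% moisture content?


Wd = Ww * (1 - MC/100)
= 559.34 * (1 - 54.1/100)
= 256.7371 g

256.7371 g


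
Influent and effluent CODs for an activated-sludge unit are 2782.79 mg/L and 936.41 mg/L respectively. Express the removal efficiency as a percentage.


eta = (COD_in - COD_out) / COD_in * 100
= (2782.79 - 936.41) / 2782.79 * 100
= 66.3500%

66.3500%


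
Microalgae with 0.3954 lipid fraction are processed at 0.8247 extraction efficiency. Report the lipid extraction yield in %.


Y = lipid_content * extraction_eff * 100
= 0.3954 * 0.8247 * 100
= 32.6086%

32.6086%


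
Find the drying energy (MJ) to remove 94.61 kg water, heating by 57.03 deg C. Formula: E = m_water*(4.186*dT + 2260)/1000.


E = m_water * (4.186 * dT + 2260) / 1000
= 94.61 * (4.186 * 57.03 + 2260) / 1000
= 236.4046 MJ

236.4046 MJ


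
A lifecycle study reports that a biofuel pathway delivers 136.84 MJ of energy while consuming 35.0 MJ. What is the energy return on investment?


EROI = E_out / E_in
= 136.84 / 35.0
= 3.9097

3.9097


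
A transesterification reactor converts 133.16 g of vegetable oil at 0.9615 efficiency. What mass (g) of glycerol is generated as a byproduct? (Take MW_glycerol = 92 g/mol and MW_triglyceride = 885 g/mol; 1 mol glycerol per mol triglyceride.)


glycerol = oil * conv * (92/885)
= 133.16 * 0.9615 * 92 / 885
= 13.3097 g

13.3097 g


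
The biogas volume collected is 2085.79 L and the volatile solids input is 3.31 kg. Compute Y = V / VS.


Y = V / VS
= 2085.79 / 3.31
= 630.1480 L/kg VS

630.1480 L/kg VS


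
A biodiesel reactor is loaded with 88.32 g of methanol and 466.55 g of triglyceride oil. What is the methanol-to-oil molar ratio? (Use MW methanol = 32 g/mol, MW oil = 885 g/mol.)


Molar ratio = n_MeOH / n_oil = (MeOH/32) / (oil/885) = (MeOH * 885) / (32 * oil)
= (88.32 * 885) / (32 * 466.55)
= 5.2355

5.2355


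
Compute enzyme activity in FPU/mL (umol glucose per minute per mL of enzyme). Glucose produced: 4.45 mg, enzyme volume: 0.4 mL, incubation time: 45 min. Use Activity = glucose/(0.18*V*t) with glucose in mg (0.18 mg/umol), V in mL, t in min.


Activity = glucose_mg / (0.18 mg/umol * V_mL * t_min)
= 4.45 / (0.18 * 0.4 * 45)
= 1.3735 FPU/mL

1.3735 FPU/mL


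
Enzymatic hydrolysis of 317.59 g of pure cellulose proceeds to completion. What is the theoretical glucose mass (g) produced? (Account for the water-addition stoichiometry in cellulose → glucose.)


glucose = cellulose * 180/162
= 317.59 * 180/162
= 352.8778 g

352.8778 g


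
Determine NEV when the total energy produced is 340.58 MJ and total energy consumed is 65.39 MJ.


NEV = E_out - E_in
= 340.58 - 65.39
= 275.1900 MJ

275.1900 MJ


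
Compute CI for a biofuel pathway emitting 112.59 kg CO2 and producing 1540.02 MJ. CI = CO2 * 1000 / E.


CI = CO2 * 1000 / E
= 112.59 * 1000 / 1540.02
= 73.1094 g CO2/MJ

73.1094 g CO2/MJ


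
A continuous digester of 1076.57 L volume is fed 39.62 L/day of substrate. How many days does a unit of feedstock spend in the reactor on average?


HRT = V / Q
= 1076.57 / 39.62
= 27.1724 days

27.1724 days


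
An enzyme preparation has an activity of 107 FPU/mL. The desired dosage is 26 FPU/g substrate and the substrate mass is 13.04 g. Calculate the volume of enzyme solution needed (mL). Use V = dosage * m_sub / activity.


V = dosage * m_sub / activity
V = 26 * 13.04 / 107
V = 3.1686 mL

3.1686 mL


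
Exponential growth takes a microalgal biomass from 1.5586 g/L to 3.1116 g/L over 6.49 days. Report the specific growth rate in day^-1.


mu = ln(X2/X1) / dt
= ln(3.1116/1.5586) / 6.49
= 0.1065 per day

0.1065 per day


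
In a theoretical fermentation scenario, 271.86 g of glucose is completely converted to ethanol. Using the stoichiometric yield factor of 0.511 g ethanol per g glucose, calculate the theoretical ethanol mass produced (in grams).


Theoretical ethanol yield: m_EtOH = 0.511 * m_glucose
m_EtOH = 0.511 * 271.86 = 138.9205 g

138.9205 g
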